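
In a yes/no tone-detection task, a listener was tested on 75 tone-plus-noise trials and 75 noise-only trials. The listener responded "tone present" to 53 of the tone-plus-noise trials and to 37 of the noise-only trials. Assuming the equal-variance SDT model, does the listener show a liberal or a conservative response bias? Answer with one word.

liberal

z(H) = 0.544, z(FA) = -0.017
c = −½·(z(H) + z(FA)) = -0.2635
c < 0 → liberal criterion (biased toward responding “yes”).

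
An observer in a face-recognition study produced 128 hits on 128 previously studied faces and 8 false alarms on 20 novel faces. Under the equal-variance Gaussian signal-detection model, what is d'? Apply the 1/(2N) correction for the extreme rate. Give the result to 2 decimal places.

d' = 2.91

The hit rate is 128/128 = 1, so apply the 1/(2N) correction: H → 1 − 1/(2·128) = 0.99609.
z(H) = z(0.99609) = 2.660
z(FA) = z(0.40000) = -0.253
d' = 2.660 − (-0.253) = 2.913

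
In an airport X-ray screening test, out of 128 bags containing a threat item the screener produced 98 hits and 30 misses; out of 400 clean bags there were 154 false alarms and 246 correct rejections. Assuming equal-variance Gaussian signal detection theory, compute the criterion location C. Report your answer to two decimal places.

H = 98/128 = 0.7656
FA = 154/400 = 0.3850
z(H) = z(0.7656) = 0.724
z(FA) = z(0.3850) = -0.292
c = −½·[z(H) + z(FA)] = −0.5 × (0.724 + (-0.292)) = -0.216

C = -0.22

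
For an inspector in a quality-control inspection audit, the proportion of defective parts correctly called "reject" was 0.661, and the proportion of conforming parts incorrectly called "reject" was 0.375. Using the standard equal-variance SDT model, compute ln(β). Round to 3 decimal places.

ln β = -0.035

Φ⁻¹(H) = 0.4152
Φ⁻¹(FA) = -0.3186
ln β = −½·[z(H)² − z(FA)²] = −0.5 × (0.1724 − 0.1015) = -0.03545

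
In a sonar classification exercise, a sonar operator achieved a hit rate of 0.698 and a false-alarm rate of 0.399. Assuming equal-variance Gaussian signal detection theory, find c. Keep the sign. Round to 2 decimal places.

c = -0.13

z(0.698) = 0.519, z(0.399) = -0.256
c = −½·[z(H) + z(FA)] = −0.5 × (0.519 + (-0.256)) = -0.1315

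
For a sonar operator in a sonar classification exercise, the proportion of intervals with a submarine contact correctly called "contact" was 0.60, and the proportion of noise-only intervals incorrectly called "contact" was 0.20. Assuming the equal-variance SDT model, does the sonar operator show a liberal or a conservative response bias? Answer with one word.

z(H) = 0.253, z(FA) = -0.842
c = −½·(z(H) + z(FA)) = 0.2945
c > 0 → conservative criterion (biased toward responding “no”).

conservative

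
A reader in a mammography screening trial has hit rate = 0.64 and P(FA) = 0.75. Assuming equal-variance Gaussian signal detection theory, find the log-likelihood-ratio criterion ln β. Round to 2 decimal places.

Φ⁻¹(0.64) = 0.358, Φ⁻¹(0.75) = 0.674
ln β = −½·[z(H)² − z(FA)²] = −0.5 × (0.128 − 0.454) = 0.163

ln β = 0.16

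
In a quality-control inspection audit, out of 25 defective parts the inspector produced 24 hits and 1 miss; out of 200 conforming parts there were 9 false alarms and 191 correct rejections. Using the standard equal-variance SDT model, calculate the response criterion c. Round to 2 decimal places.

c = -0.03

H = 24/25 = 0.9600
FA = 9/200 = 0.0450
z(H) = 1.751
z(FA) = -1.695
c = −½·[z(H) + z(FA)] = −0.5 × (1.751 + (-1.695)) = -0.028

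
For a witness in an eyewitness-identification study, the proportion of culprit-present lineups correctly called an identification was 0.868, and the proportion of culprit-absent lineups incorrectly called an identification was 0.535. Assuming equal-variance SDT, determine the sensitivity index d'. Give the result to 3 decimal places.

Φ⁻¹(0.868) = 1.1170, Φ⁻¹(0.535) = 0.0878
d' = z(H) − z(FA) = 1.1170 − 0.0878 = 1.0292

d' = 1.029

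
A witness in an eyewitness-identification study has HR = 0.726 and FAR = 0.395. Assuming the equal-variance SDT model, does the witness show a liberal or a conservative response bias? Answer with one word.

z(H) = 0.601, z(FA) = -0.266
c = −½·(z(H) + z(FA)) = -0.1675
c < 0 → liberal criterion (biased toward responding “yes”).

liberal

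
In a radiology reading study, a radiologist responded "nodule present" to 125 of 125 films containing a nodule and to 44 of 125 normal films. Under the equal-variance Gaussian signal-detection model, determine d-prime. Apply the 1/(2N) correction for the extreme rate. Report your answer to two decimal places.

The hit rate is 125/125 = 1, so apply the 1/(2N) correction: H → 1 − 1/(2·125) = 0.99600.
z(H) = z(0.99600) = 2.652
z(FA) = z(0.35200) = -0.380
d' = 2.652 − (-0.380) = 3.032

d-prime = 3.03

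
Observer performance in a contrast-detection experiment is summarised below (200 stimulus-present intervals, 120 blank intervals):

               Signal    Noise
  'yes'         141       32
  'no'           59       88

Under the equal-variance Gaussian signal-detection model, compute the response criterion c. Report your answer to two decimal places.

c = 0.04

H = 141/200 = 0.7050
FA = 32/120 = 0.2667
Φ⁻¹(H) = Φ⁻¹(0.7050) = 0.539
Φ⁻¹(FA) = Φ⁻¹(0.2667) = -0.623
c = −½·[z(H) + z(FA)] = −0.5 × (0.539 + (-0.623)) = 0.042
c > 0: the observer has a conservative response bias.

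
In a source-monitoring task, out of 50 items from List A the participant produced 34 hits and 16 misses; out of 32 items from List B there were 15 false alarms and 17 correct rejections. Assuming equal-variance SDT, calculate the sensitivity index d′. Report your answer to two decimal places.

H = 34/50 = 0.6800
FA = 15/32 = 0.4688
z(H) = 0.468
z(FA) = -0.078
d' = z(H) − z(FA) = 0.468 − (-0.078) = 0.546

d′ = 0.55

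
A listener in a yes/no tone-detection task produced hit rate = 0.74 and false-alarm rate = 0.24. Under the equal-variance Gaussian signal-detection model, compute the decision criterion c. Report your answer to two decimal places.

c = 0.03

z(H) = z(0.74) = 0.6433
z(FA) = z(0.24) = -0.7063
c = −½·[z(H) + z(FA)] = −0.5 × (0.6433 + (-0.7063)) = 0.0315
c > 0: the listener has a conservative response bias.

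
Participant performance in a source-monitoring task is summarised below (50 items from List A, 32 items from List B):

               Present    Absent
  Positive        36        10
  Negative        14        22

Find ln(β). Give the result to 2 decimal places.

ln β = -0.05

H = 36/50 = 0.7200
FA = 10/32 = 0.3125
z(H) = z(0.7200) = 0.583
z(FA) = z(0.3125) = -0.489
ln β = −½·[z(H)² − z(FA)²] = −0.5 × (0.340 − 0.239) = -0.0505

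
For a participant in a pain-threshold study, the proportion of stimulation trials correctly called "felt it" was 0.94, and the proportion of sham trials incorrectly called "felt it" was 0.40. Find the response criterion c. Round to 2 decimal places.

Φ⁻¹(0.94) = 1.555, Φ⁻¹(0.40) = -0.253
c = −½·[z(H) + z(FA)] = −0.5 × (1.555 + (-0.253)) = -0.651
c < 0: the participant has a liberal response bias.

c = -0.65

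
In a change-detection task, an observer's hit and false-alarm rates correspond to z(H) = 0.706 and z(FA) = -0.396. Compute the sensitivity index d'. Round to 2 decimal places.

d' = 1.10

d' = z(H) − z(FA) = 0.706 − (-0.396) = 1.102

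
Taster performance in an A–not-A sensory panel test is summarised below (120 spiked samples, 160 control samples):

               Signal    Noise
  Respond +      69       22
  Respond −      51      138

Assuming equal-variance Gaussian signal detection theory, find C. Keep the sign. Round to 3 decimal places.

H = 69/120 = 0.5750
FA = 22/160 = 0.1375
Φ⁻¹(0.5750) = 0.1891, Φ⁻¹(0.1375) = -1.0916
c = −½·[z(H) + z(FA)] = −0.5 × (0.1891 + (-1.0916)) = 0.45125

C = 0.451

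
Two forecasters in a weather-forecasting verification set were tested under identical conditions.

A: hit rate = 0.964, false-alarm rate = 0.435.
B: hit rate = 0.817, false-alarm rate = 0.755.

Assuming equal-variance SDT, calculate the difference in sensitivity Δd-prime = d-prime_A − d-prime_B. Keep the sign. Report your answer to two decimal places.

A: z(0.964) = 1.799, z(0.435) = -0.164, d' = 1.963
B: z(0.817) = 0.904, z(0.755) = 0.690, d' = 0.214
Δd' = d'_A − d'_B = 1.963 − 0.214 = 1.749
A has the higher sensitivity.

Δd-prime = 1.75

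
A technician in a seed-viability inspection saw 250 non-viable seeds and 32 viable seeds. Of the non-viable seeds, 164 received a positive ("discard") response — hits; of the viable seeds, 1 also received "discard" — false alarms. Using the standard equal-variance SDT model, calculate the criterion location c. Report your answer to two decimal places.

H = 164/250 = 0.6560
FA = 1/32 = 0.0312
z(H) = z(0.6560) = 0.4016
z(FA) = z(0.0312) = -1.8634
c = −½·[z(H) + z(FA)] = −0.5 × (0.4016 + (-1.8634)) = 0.7309
c > 0: the technician has a conservative response bias.

c = 0.73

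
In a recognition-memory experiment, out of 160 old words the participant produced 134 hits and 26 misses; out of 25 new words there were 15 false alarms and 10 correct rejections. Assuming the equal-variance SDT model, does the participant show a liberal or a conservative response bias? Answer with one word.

liberal

z(H) = 0.984, z(FA) = 0.253
c = −½·(z(H) + z(FA)) = -0.6185
c < 0 → liberal criterion (biased toward responding “yes”).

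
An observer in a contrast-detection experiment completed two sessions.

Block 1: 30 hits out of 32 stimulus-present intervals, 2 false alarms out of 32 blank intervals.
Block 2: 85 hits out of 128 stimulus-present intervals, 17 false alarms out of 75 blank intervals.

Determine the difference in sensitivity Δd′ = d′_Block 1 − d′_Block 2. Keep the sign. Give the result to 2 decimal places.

Δd′ = 1.89

Block 1: z(0.9375) = 1.534, z(0.0625) = -1.534, d' = 3.068
Block 2: z(0.6641) = 0.424, z(0.2267) = -0.750, d' = 1.174
Δd' = d'_Block 1 − d'_Block 2 = 3.068 − 1.174 = 1.894
Block 1 has the higher sensitivity.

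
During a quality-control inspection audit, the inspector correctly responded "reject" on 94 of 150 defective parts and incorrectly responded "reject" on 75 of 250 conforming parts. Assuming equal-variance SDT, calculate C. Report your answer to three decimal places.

C = 0.101

H = 94/150 = 0.6267
FA = 75/250 = 0.3000
Φ⁻¹(H) = Φ⁻¹(0.6267) = 0.3231
Φ⁻¹(FA) = Φ⁻¹(0.3000) = -0.5244
c = −½·[z(H) + z(FA)] = −0.5 × (0.3231 + (-0.5244)) = 0.10065
c > 0: the inspector has a conservative response bias.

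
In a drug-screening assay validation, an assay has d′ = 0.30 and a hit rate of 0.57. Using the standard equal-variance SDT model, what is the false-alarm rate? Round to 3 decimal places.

z(hit rate) = z(0.57) = 0.1764
z(FA) = z(H) − d' = 0.1764 − 0.30 = -0.1236
false-alarm rate = Φ(-0.1236) = 0.4508

false-alarm rate = 0.451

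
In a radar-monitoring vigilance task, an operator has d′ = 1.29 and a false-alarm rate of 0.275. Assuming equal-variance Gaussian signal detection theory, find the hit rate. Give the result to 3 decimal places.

z(false-alarm rate) = z(0.275) = -0.5978
z(H) = z(FA) + d' = -0.5978 + 1.29 = 0.6922
hit rate = Φ(0.6922) = 0.7556

hit rate = 0.756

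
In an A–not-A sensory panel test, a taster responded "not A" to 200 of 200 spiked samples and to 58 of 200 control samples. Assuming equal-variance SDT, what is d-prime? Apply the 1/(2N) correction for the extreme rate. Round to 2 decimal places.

d-prime = 3.36

The hit rate is 200/200 = 1, so apply the 1/(2N) correction: H → 1 − 1/(2·200) = 0.99750.
z(H) = z(0.99750) = 2.807
z(FA) = z(0.29000) = -0.553
d' = 2.807 − (-0.553) = 3.360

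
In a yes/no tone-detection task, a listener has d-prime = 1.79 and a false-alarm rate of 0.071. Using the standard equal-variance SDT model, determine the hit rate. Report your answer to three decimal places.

z(false-alarm rate) = z(0.071) = -1.4684
z(H) = z(FA) + d' = -1.4684 + 1.79 = 0.3216
hit rate = Φ(0.3216) = 0.6261

hit rate = 0.626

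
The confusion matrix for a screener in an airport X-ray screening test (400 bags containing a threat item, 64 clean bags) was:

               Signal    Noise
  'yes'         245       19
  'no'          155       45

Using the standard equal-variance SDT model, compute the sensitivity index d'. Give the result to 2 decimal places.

d' = 0.82

H = 245/400 = 0.6125
FA = 19/64 = 0.2969
Φ⁻¹(0.6125) = 0.2858, Φ⁻¹(0.2969) = -0.5333
d' = z(H) − z(FA) = 0.2858 − (-0.5333) = 0.8191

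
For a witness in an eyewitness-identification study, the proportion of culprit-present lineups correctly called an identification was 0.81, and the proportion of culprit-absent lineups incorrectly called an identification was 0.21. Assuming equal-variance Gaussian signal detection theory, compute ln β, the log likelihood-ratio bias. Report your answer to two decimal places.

ln β = -0.06

z(H) = 0.878
z(FA) = -0.806
ln β = −½·[z(H)² − z(FA)²] = −0.5 × (0.771 − 0.650) = -0.0605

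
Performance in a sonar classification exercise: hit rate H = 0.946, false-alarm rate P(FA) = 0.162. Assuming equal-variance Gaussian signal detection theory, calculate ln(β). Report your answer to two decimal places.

ln β = -0.81

z(0.946) = 1.607, z(0.162) = -0.986
ln β = −½·[z(H)² − z(FA)²] = −0.5 × (2.582 − 0.972) = -0.805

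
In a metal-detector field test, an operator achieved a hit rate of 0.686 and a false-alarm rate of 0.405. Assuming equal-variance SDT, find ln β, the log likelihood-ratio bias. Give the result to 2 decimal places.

ln β = -0.09

z(0.686) = 0.485, z(0.405) = -0.240
ln β = −½·[z(H)² − z(FA)²] = −0.5 × (0.235 − 0.058) = -0.0885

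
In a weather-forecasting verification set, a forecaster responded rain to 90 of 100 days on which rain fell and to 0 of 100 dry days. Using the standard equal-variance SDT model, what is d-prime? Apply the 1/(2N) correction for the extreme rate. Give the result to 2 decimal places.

The false-alarm rate is 0/100 = 0, so apply the 1/(2N) correction: FA → 1/(2·100) = 0.00500.
z(H) = z(0.90000) = 1.282
z(FA) = z(0.00500) = -2.576
d' = 1.282 − (-2.576) = 3.858

d-prime = 3.86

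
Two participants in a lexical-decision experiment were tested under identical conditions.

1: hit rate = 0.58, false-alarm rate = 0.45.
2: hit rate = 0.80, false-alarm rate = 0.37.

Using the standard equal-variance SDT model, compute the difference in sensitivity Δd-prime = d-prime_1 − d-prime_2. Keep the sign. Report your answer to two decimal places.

Δd-prime = -0.85

1: z(0.58) = 0.202, z(0.45) = -0.126, d' = 0.328
2: z(0.80) = 0.842, z(0.37) = -0.332, d' = 1.174
Δd' = d'_1 − d'_2 = 0.328 − 1.174 = -0.846
2 has the higher sensitivity.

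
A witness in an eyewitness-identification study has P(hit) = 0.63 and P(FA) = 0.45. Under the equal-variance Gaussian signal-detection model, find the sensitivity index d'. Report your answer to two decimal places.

Φ⁻¹(H) = Φ⁻¹(0.63) = 0.332
Φ⁻¹(FA) = Φ⁻¹(0.45) = -0.126
d' = z(H) − z(FA) = 0.332 − (-0.126) = 0.458

d' = 0.46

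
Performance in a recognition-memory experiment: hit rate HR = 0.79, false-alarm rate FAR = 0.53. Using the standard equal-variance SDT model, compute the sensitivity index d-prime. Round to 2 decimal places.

d-prime = 0.73

Φ⁻¹(H) = 0.806
Φ⁻¹(FA) = 0.075
d' = z(H) − z(FA) = 0.806 − 0.075 = 0.731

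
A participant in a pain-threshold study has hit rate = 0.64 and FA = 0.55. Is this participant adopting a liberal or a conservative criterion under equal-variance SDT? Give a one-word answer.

z(H) = 0.358, z(FA) = 0.126
c = −½·(z(H) + z(FA)) = -0.242
c < 0 → liberal criterion (biased toward responding “yes”).

liberal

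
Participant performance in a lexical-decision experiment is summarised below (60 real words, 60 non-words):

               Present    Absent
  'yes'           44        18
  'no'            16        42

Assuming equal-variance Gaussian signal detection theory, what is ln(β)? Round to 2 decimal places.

H = 44/60 = 0.7333
FA = 18/60 = 0.3000
z(H) = 0.623
z(FA) = -0.524
ln β = −½·[z(H)² − z(FA)²] = −0.5 × (0.388 − 0.275) = -0.0565

ln β = -0.06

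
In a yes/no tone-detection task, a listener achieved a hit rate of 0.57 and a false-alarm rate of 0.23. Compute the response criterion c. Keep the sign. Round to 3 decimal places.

z(H) = z(0.57) = 0.1764
z(FA) = z(0.23) = -0.7388
c = −½·[z(H) + z(FA)] = −0.5 × (0.1764 + (-0.7388)) = 0.2812
c > 0: the listener has a conservative response bias.

c = 0.281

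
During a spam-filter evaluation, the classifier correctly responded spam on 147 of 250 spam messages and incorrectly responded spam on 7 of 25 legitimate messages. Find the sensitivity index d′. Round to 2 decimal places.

d′ = 0.81

H = 147/250 = 0.5880
FA = 7/25 = 0.2800
Φ⁻¹(H) = 0.222
Φ⁻¹(FA) = -0.583
d' = z(H) − z(FA) = 0.222 − (-0.583) = 0.805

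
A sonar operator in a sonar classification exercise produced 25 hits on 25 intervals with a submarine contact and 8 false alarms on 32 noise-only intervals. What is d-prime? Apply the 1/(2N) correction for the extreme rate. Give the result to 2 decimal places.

d-prime = 2.73

The hit rate is 25/25 = 1, so apply the 1/(2N) correction: H → 1 − 1/(2·25) = 0.98000.
z(H) = z(0.98000) = 2.054
z(FA) = z(0.25000) = -0.674
d' = 2.054 − (-0.674) = 2.728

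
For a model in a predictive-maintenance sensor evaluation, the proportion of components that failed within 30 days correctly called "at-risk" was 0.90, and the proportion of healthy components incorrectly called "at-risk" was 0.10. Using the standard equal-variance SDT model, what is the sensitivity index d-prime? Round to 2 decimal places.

z(H) = z(0.90) = 1.2816
z(FA) = z(0.10) = -1.2816
d' = z(H) − z(FA) = 1.2816 − (-1.2816) = 2.5632

d-prime = 2.56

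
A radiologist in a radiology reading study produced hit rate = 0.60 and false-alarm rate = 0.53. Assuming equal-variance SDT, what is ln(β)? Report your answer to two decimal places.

z(0.60) = 0.253, z(0.53) = 0.075
ln β = −½·[z(H)² − z(FA)²] = −0.5 × (0.064 − 0.006) = -0.029

ln β = -0.03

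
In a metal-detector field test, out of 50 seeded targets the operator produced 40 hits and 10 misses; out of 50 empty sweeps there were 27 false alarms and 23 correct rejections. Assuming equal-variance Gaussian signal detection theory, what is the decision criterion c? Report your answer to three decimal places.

c = -0.471

H = 40/50 = 0.8000
FA = 27/50 = 0.5400
z(H) = z(0.8000) = 0.8416
z(FA) = z(0.5400) = 0.1004
c = −½·[z(H) + z(FA)] = −0.5 × (0.8416 + 0.1004) = -0.4710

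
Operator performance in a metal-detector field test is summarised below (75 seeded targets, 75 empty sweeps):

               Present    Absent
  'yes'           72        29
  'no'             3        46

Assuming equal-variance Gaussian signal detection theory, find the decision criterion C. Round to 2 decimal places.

H = 72/75 = 0.9600
FA = 29/75 = 0.3867
z(H) = z(0.9600) = 1.7507
z(FA) = z(0.3867) = -0.2879
c = −½·[z(H) + z(FA)] = −0.5 × (1.7507 + (-0.2879)) = -0.7314

C = -0.73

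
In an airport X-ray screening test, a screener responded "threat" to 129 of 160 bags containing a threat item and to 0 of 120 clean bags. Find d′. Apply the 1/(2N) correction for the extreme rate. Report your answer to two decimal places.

d′ = 3.50

The false-alarm rate is 0/120 = 0, so apply the 1/(2N) correction: FA → 1/(2·120) = 0.00417.
z(H) = z(0.80625) = 0.864
z(FA) = z(0.00417) = -2.638
d' = 0.864 − (-2.638) = 3.502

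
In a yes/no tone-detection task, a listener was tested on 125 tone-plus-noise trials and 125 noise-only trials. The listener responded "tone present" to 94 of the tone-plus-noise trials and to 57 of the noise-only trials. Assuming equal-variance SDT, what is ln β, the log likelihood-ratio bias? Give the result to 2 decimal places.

ln β = -0.23

H = 94/125 = 0.7520
FA = 57/125 = 0.4560
Φ⁻¹(H) = Φ⁻¹(0.7520) = 0.681
Φ⁻¹(FA) = Φ⁻¹(0.4560) = -0.111
ln β = −½·[z(H)² − z(FA)²] = −0.5 × (0.464 − 0.012) = -0.226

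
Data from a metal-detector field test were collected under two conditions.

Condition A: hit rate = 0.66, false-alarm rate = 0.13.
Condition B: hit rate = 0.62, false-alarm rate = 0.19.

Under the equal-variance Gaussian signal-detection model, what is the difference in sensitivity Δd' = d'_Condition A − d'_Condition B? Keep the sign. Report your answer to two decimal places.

Condition A: z(0.66) = 0.412, z(0.13) = -1.126, d' = 1.538
Condition B: z(0.62) = 0.305, z(0.19) = -0.878, d' = 1.183
Δd' = d'_Condition A − d'_Condition B = 1.538 − 1.183 = 0.355
Condition A has the higher sensitivity.

Δd' = 0.36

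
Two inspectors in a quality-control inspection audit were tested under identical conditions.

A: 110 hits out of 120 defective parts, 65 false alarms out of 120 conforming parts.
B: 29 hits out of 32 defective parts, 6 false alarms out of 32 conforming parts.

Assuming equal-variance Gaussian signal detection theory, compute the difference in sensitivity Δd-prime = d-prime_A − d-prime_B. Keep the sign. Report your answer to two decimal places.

Δd-prime = -0.93

A: z(0.9167) = 1.383, z(0.5417) = 0.105, d' = 1.278
B: z(0.9062) = 1.318, z(0.1875) = -0.887, d' = 2.205
Δd' = d'_A − d'_B = 1.278 − 2.205 = -0.927
B has the higher sensitivity.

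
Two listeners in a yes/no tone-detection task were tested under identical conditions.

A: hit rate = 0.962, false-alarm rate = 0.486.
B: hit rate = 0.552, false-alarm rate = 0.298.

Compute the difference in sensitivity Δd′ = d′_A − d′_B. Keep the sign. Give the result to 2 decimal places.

A: z(0.962) = 1.774, z(0.486) = -0.035, d' = 1.809
B: z(0.552) = 0.131, z(0.298) = -0.530, d' = 0.661
Δd' = d'_A − d'_B = 1.809 − 0.661 = 1.148
A has the higher sensitivity.

Δd′ = 1.15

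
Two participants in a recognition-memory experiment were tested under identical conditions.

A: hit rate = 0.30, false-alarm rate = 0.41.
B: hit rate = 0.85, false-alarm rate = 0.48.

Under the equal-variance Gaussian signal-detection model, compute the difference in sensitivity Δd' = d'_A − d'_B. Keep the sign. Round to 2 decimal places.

Δd' = -1.38

A: z(0.30) = -0.524, z(0.41) = -0.228, d' = -0.296
B: z(0.85) = 1.036, z(0.48) = -0.050, d' = 1.086
Δd' = d'_A − d'_B = -0.296 − 1.086 = -1.382
B has the higher sensitivity.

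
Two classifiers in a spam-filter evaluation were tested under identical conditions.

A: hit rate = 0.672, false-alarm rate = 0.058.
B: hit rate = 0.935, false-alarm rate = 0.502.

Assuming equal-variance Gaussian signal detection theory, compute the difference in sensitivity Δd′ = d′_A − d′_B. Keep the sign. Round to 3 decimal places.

A: z(0.672) = 0.4454, z(0.058) = -1.5718, d' = 2.0172
B: z(0.935) = 1.5141, z(0.502) = 0.0050, d' = 1.5091
Δd' = d'_A − d'_B = 2.0172 − 1.5091 = 0.5081
A has the higher sensitivity.

Δd′ = 0.508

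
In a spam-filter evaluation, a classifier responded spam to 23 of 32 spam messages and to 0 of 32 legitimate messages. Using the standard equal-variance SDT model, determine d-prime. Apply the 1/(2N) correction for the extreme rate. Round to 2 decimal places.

d-prime = 2.73

The false-alarm rate is 0/32 = 0, so apply the 1/(2N) correction: FA → 1/(2·32) = 0.01562.
z(H) = z(0.71875) = 0.579
z(FA) = z(0.01562) = -2.154
d' = 0.579 − (-2.154) = 2.733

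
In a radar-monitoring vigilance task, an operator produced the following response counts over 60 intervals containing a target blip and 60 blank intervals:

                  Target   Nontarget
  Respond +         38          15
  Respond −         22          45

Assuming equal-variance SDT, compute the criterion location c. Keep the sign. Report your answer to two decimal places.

c = 0.17

H = 38/60 = 0.6333
FA = 15/60 = 0.2500
z(0.6333) = 0.3406, z(0.2500) = -0.6745
c = −½·[z(H) + z(FA)] = −0.5 × (0.3406 + (-0.6745)) = 0.16695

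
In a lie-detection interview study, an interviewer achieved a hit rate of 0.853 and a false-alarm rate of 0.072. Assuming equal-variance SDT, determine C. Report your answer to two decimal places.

C = 0.21

z(H) = z(0.853) = 1.0494
z(FA) = z(0.072) = -1.4611
c = −½·[z(H) + z(FA)] = −0.5 × (1.0494 + (-1.4611)) = 0.20585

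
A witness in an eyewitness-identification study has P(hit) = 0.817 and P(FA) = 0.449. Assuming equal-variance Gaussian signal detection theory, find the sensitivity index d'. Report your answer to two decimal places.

d' = 1.03

z(H) = z(0.817) = 0.904
z(FA) = z(0.449) = -0.128
d' = z(H) − z(FA) = 0.904 − (-0.128) = 1.032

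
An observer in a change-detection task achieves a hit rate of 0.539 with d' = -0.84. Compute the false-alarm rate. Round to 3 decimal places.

z(hit rate) = z(0.539) = 0.0979
z(FA) = z(H) − d' = 0.0979 − (-0.84) = 0.9379
false-alarm rate = Φ(0.9379) = 0.8259

false-alarm rate = 0.826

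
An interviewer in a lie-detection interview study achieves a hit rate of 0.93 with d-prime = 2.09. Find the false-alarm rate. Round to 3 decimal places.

z(hit rate) = z(0.93) = 1.4758
z(FA) = z(H) − d' = 1.4758 − 2.09 = -0.6142
false-alarm rate = Φ(-0.6142) = 0.2695

false-alarm rate = 0.270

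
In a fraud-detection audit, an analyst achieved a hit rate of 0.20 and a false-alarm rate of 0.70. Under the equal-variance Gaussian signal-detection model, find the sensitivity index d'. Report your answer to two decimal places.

z(H) = z(0.20) = -0.8416
z(FA) = z(0.70) = 0.5244
d' = z(H) − z(FA) = -0.8416 − 0.5244 = -1.3660

d' = -1.37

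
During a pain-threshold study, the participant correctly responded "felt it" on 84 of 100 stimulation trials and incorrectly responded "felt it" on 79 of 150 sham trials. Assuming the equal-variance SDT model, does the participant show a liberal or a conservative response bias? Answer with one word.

z(H) = 0.994, z(FA) = 0.067
c = −½·(z(H) + z(FA)) = -0.5305
c < 0 → liberal criterion (biased toward responding “yes”).

liberal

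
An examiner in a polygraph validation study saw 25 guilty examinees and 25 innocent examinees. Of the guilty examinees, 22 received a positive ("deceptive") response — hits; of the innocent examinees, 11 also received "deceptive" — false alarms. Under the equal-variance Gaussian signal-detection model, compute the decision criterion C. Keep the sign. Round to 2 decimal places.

H = 22/25 = 0.8800
FA = 11/25 = 0.4400
Φ⁻¹(H) = 1.175
Φ⁻¹(FA) = -0.151
c = −½·[z(H) + z(FA)] = −0.5 × (1.175 + (-0.151)) = -0.512

C = -0.51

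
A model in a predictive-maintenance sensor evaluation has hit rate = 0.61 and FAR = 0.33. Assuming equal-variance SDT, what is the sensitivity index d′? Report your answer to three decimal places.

Φ⁻¹(H) = Φ⁻¹(0.61) = 0.2793
Φ⁻¹(FA) = Φ⁻¹(0.33) = -0.4399
d' = z(H) − z(FA) = 0.2793 − (-0.4399) = 0.7192

d′ = 0.719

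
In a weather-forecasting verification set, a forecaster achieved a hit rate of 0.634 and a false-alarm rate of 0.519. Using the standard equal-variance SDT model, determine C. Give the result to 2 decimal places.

C = -0.20

z(H) = 0.3425
z(FA) = 0.0476
c = −½·[z(H) + z(FA)] = −0.5 × (0.3425 + 0.0476) = -0.19505
c < 0: the forecaster has a liberal response bias.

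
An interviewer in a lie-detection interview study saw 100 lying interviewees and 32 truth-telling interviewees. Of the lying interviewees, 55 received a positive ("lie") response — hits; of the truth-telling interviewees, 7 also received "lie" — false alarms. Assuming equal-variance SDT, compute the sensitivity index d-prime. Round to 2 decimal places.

H = 55/100 = 0.5500
FA = 7/32 = 0.2188
z(H) = 0.1257
z(FA) = -0.7763
d' = z(H) − z(FA) = 0.1257 − (-0.7763) = 0.9020

d-prime = 0.90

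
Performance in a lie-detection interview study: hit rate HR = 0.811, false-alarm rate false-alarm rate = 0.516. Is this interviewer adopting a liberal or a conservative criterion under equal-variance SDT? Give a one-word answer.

liberal

z(H) = 0.882, z(FA) = 0.040
c = −½·(z(H) + z(FA)) = -0.461
c < 0 → liberal criterion (biased toward responding “yes”).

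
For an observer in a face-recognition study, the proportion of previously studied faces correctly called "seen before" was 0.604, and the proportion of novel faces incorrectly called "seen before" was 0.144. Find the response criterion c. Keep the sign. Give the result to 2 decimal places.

c = 0.40

z(H) = z(0.604) = 0.264
z(FA) = z(0.144) = -1.063
c = −½·[z(H) + z(FA)] = −0.5 × (0.264 + (-1.063)) = 0.3995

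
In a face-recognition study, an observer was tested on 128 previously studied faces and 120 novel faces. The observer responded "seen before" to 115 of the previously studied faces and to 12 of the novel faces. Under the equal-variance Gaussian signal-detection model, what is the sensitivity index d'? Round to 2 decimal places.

H = 115/128 = 0.8984
FA = 12/120 = 0.1000
z(0.8984) = 1.272, z(0.1000) = -1.282
d' = z(H) − z(FA) = 1.272 − (-1.282) = 2.554

d' = 2.55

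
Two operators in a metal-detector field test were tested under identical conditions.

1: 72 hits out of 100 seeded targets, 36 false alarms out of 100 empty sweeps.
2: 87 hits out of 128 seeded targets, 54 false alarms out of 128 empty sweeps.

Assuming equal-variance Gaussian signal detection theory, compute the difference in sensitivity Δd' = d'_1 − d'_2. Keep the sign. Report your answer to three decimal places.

1: z(0.7200) = 0.5828, z(0.3600) = -0.3585, d' = 0.9413
2: z(0.6797) = 0.4669, z(0.4219) = -0.1970, d' = 0.6639
Δd' = d'_1 − d'_2 = 0.9413 − 0.6639 = 0.2774
1 has the higher sensitivity.

Δd' = 0.277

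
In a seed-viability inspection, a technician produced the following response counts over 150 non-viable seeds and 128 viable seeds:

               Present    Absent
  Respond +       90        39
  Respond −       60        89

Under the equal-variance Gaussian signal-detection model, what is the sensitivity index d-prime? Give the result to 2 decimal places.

H = 90/150 = 0.6000
FA = 39/128 = 0.3047
Φ⁻¹(0.6000) = 0.2533, Φ⁻¹(0.3047) = -0.5109
d' = z(H) − z(FA) = 0.2533 − (-0.5109) = 0.7642

d-prime = 0.76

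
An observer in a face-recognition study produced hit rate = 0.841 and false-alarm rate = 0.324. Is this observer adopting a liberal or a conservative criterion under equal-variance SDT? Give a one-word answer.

z(H) = 0.999, z(FA) = -0.457
c = −½·(z(H) + z(FA)) = -0.271
c < 0 → liberal criterion (biased toward responding “yes”).

liberal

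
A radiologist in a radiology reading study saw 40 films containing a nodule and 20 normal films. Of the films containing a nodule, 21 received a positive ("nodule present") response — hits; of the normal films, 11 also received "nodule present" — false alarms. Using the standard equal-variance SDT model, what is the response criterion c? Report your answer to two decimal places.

H = 21/40 = 0.5250
FA = 11/20 = 0.5500
Φ⁻¹(0.5250) = 0.0627, Φ⁻¹(0.5500) = 0.1257
c = −½·[z(H) + z(FA)] = −0.5 × (0.0627 + 0.1257) = -0.0942
c < 0: the radiologist has a liberal response bias.

c = -0.09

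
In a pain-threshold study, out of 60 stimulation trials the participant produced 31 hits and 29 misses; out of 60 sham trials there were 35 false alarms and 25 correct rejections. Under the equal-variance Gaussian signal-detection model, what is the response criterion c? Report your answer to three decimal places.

c = -0.126

H = 31/60 = 0.5167
FA = 35/60 = 0.5833
z(H) = z(0.5167) = 0.0419
z(FA) = z(0.5833) = 0.2103
c = −½·[z(H) + z(FA)] = −0.5 × (0.0419 + 0.2103) = -0.1261
c < 0: the participant has a liberal response bias.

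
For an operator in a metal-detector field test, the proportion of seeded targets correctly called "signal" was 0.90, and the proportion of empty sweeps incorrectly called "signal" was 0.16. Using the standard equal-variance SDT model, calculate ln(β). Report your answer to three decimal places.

ln β = -0.327

z(H) = z(0.90) = 1.2816
z(FA) = z(0.16) = -0.9945
ln β = −½·[z(H)² − z(FA)²] = −0.5 × (1.6425 − 0.9890) = -0.32675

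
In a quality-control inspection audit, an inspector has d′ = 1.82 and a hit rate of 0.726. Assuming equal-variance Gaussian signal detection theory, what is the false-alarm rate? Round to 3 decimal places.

z(hit rate) = z(0.726) = 0.6008
z(FA) = z(H) − d' = 0.6008 − 1.82 = -1.2192
false-alarm rate = Φ(-1.2192) = 0.1114

false-alarm rate = 0.111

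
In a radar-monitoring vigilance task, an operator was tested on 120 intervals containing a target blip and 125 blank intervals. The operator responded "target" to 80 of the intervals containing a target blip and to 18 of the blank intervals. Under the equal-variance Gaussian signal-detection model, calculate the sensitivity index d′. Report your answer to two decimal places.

H = 80/120 = 0.6667
FA = 18/125 = 0.1440
z(H) = z(0.6667) = 0.4308
z(FA) = z(0.1440) = -1.0625
d' = z(H) − z(FA) = 0.4308 − (-1.0625) = 1.4933

d′ = 1.49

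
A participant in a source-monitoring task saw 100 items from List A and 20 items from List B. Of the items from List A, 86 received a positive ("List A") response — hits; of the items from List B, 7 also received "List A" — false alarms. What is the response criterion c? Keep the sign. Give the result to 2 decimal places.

c = -0.35

H = 86/100 = 0.8600
FA = 7/20 = 0.3500
z(H) = z(0.8600) = 1.080
z(FA) = z(0.3500) = -0.385
c = −½·[z(H) + z(FA)] = −0.5 × (1.080 + (-0.385)) = -0.3475
c < 0: the participant has a liberal response bias.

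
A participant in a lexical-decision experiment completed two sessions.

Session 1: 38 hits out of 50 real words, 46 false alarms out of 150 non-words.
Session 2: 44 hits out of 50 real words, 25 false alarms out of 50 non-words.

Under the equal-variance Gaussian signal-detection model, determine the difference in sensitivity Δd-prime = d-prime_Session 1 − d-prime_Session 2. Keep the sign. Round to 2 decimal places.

Δd-prime = 0.04

Session 1: z(0.7600) = 0.706, z(0.3067) = -0.505, d' = 1.211
Session 2: z(0.8800) = 1.175, z(0.5000) = 0.000, d' = 1.175
Δd' = d'_Session 1 − d'_Session 2 = 1.211 − 1.175 = 0.036
Session 1 has the higher sensitivity.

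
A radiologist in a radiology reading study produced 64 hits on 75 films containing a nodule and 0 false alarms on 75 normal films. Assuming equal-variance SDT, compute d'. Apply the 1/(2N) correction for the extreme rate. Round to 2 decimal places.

d' = 3.53

The false-alarm rate is 0/75 = 0, so apply the 1/(2N) correction: FA → 1/(2·75) = 0.00667.
z(H) = z(0.85333) = 1.051
z(FA) = z(0.00667) = -2.475
d' = 1.051 − (-2.475) = 3.526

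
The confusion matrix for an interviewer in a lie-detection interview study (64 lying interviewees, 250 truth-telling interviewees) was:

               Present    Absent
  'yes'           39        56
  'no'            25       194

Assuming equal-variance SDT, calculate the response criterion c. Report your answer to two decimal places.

H = 39/64 = 0.6094
FA = 56/250 = 0.2240
z(H) = z(0.6094) = 0.278
z(FA) = z(0.2240) = -0.759
c = −½·[z(H) + z(FA)] = −0.5 × (0.278 + (-0.759)) = 0.2405
c > 0: the interviewer has a conservative response bias.

c = 0.24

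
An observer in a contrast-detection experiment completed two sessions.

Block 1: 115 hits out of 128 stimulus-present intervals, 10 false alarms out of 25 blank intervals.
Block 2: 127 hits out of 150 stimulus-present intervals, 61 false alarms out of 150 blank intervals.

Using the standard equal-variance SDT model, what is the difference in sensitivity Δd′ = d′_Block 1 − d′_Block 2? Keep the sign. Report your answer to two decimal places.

Δd′ = 0.27

Block 1: z(0.8984) = 1.272, z(0.4000) = -0.253, d' = 1.525
Block 2: z(0.8467) = 1.022, z(0.4067) = -0.236, d' = 1.258
Δd' = d'_Block 1 − d'_Block 2 = 1.525 − 1.258 = 0.267
Block 1 has the higher sensitivity.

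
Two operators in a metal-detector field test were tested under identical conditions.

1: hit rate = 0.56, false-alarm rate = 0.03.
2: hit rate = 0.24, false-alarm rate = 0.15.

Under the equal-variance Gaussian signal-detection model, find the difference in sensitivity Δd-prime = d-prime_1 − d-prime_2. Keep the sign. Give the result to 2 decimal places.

1: z(0.56) = 0.151, z(0.03) = -1.881, d' = 2.032
2: z(0.24) = -0.706, z(0.15) = -1.036, d' = 0.330
Δd' = d'_1 − d'_2 = 2.032 − 0.330 = 1.702
1 has the higher sensitivity.

Δd-prime = 1.70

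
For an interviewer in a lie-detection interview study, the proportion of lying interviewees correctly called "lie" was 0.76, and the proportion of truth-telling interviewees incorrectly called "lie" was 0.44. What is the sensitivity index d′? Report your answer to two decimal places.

Φ⁻¹(H) = Φ⁻¹(0.76) = 0.7063
Φ⁻¹(FA) = Φ⁻¹(0.44) = -0.1510
d' = z(H) − z(FA) = 0.7063 − (-0.1510) = 0.8573

d′ = 0.86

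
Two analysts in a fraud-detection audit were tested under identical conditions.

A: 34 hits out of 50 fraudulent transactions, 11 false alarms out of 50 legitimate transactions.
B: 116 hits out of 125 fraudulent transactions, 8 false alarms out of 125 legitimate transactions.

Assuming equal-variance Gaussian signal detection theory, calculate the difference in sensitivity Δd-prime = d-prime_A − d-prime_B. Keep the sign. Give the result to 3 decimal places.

A: z(0.6800) = 0.4677, z(0.2200) = -0.7722, d' = 1.2399
B: z(0.9280) = 1.4611, z(0.0640) = -1.5220, d' = 2.9831
Δd' = d'_A − d'_B = 1.2399 − 2.9831 = -1.7432
B has the higher sensitivity.

Δd-prime = -1.743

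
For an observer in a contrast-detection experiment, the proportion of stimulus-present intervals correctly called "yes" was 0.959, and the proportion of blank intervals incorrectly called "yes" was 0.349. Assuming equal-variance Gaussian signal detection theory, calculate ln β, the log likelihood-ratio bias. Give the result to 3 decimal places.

z(H) = z(0.959) = 1.7392
z(FA) = z(0.349) = -0.3880
ln β = −½·[z(H)² − z(FA)²] = −0.5 × (3.0248 − 0.1505) = -1.43715

ln β = -1.437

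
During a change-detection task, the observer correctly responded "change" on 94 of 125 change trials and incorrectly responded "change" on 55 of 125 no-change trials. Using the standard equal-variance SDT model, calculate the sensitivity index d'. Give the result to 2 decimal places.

d' = 0.83

H = 94/125 = 0.7520
FA = 55/125 = 0.4400
z(0.7520) = 0.681, z(0.4400) = -0.151
d' = z(H) − z(FA) = 0.681 − (-0.151) = 0.832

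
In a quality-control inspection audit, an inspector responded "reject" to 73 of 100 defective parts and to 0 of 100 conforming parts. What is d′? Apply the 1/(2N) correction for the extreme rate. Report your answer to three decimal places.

d′ = 3.189

The false-alarm rate is 0/100 = 0, so apply the 1/(2N) correction: FA → 1/(2·100) = 0.00500.
z(H) = z(0.73000) = 0.6128
z(FA) = z(0.00500) = -2.5758
d' = 0.6128 − (-2.5758) = 3.1886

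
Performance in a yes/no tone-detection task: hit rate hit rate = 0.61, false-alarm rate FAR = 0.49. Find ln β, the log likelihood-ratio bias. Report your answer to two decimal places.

ln β = -0.04

Φ⁻¹(H) = Φ⁻¹(0.61) = 0.279
Φ⁻¹(FA) = Φ⁻¹(0.49) = -0.025
ln β = −½·[z(H)² − z(FA)²] = −0.5 × (0.078 − 0.001) = -0.0385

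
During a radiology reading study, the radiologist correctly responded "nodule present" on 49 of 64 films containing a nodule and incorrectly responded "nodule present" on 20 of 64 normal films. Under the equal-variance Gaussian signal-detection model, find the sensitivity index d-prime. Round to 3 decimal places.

H = 49/64 = 0.7656
FA = 20/64 = 0.3125
z(H) = z(0.7656) = 0.7244
z(FA) = z(0.3125) = -0.4888
d' = z(H) − z(FA) = 0.7244 − (-0.4888) = 1.2132

d-prime = 1.213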